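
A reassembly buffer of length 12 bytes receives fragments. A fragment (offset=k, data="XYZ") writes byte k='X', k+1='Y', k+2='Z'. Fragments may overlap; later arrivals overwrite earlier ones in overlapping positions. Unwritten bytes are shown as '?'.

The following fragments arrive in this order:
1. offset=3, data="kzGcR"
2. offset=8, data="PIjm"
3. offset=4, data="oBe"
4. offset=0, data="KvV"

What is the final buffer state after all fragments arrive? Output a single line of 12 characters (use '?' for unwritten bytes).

Answer: KvVkoBeRPIjm

Derivation:
Fragment 1: offset=3 data="kzGcR" -> buffer=???kzGcR????
Fragment 2: offset=8 data="PIjm" -> buffer=???kzGcRPIjm
Fragment 3: offset=4 data="oBe" -> buffer=???koBeRPIjm
Fragment 4: offset=0 data="KvV" -> buffer=KvVkoBeRPIjm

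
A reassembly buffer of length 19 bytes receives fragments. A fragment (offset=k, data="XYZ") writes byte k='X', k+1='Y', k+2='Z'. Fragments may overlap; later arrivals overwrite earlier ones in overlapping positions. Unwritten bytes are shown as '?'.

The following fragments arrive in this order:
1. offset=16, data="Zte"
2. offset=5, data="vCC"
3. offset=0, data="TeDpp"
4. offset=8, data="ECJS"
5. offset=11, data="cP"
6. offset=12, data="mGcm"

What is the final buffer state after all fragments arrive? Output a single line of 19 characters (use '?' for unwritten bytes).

Fragment 1: offset=16 data="Zte" -> buffer=????????????????Zte
Fragment 2: offset=5 data="vCC" -> buffer=?????vCC????????Zte
Fragment 3: offset=0 data="TeDpp" -> buffer=TeDppvCC????????Zte
Fragment 4: offset=8 data="ECJS" -> buffer=TeDppvCCECJS????Zte
Fragment 5: offset=11 data="cP" -> buffer=TeDppvCCECJcP???Zte
Fragment 6: offset=12 data="mGcm" -> buffer=TeDppvCCECJcmGcmZte

Answer: TeDppvCCECJcmGcmZte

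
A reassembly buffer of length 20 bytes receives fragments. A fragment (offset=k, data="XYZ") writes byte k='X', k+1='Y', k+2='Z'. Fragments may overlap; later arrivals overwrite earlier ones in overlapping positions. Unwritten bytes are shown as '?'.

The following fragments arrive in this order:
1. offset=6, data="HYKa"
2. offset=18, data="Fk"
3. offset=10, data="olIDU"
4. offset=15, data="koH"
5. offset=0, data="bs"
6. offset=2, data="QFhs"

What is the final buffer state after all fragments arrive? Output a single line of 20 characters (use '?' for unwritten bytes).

Answer: bsQFhsHYKaolIDUkoHFk

Derivation:
Fragment 1: offset=6 data="HYKa" -> buffer=??????HYKa??????????
Fragment 2: offset=18 data="Fk" -> buffer=??????HYKa????????Fk
Fragment 3: offset=10 data="olIDU" -> buffer=??????HYKaolIDU???Fk
Fragment 4: offset=15 data="koH" -> buffer=??????HYKaolIDUkoHFk
Fragment 5: offset=0 data="bs" -> buffer=bs????HYKaolIDUkoHFk
Fragment 6: offset=2 data="QFhs" -> buffer=bsQFhsHYKaolIDUkoHFk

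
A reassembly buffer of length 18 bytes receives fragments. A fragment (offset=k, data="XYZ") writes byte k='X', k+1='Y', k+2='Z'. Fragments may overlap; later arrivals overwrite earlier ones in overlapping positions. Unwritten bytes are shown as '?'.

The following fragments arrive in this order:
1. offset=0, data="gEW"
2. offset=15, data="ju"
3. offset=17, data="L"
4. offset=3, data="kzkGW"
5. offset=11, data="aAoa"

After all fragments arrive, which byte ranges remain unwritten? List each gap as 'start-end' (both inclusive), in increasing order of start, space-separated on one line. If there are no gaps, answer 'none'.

Fragment 1: offset=0 len=3
Fragment 2: offset=15 len=2
Fragment 3: offset=17 len=1
Fragment 4: offset=3 len=5
Fragment 5: offset=11 len=4
Gaps: 8-10

Answer: 8-10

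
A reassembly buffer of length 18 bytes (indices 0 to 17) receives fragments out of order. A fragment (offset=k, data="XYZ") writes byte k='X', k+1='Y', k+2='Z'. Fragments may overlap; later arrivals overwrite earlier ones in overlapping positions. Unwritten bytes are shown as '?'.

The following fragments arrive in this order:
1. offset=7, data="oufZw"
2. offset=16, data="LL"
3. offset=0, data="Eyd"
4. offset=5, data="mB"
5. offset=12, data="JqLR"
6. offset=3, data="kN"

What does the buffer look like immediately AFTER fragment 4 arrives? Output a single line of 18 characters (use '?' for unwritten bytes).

Answer: Eyd??mBoufZw????LL

Derivation:
Fragment 1: offset=7 data="oufZw" -> buffer=???????oufZw??????
Fragment 2: offset=16 data="LL" -> buffer=???????oufZw????LL
Fragment 3: offset=0 data="Eyd" -> buffer=Eyd????oufZw????LL
Fragment 4: offset=5 data="mB" -> buffer=Eyd??mBoufZw????LL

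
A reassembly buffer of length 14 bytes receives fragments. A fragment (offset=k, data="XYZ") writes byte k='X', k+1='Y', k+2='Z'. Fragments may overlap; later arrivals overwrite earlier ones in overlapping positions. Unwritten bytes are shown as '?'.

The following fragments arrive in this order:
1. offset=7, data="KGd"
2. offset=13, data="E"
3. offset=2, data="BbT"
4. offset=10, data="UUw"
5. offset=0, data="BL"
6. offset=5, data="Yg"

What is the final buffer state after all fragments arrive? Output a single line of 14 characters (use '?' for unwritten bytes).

Fragment 1: offset=7 data="KGd" -> buffer=???????KGd????
Fragment 2: offset=13 data="E" -> buffer=???????KGd???E
Fragment 3: offset=2 data="BbT" -> buffer=??BbT??KGd???E
Fragment 4: offset=10 data="UUw" -> buffer=??BbT??KGdUUwE
Fragment 5: offset=0 data="BL" -> buffer=BLBbT??KGdUUwE
Fragment 6: offset=5 data="Yg" -> buffer=BLBbTYgKGdUUwE

Answer: BLBbTYgKGdUUwE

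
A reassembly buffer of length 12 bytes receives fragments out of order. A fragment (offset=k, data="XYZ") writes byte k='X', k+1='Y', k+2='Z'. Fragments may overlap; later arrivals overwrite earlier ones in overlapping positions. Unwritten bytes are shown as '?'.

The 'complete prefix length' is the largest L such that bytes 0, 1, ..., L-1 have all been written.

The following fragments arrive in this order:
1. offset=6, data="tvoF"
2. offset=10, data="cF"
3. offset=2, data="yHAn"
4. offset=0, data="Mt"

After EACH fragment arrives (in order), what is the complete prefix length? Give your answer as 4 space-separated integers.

Answer: 0 0 0 12

Derivation:
Fragment 1: offset=6 data="tvoF" -> buffer=??????tvoF?? -> prefix_len=0
Fragment 2: offset=10 data="cF" -> buffer=??????tvoFcF -> prefix_len=0
Fragment 3: offset=2 data="yHAn" -> buffer=??yHAntvoFcF -> prefix_len=0
Fragment 4: offset=0 data="Mt" -> buffer=MtyHAntvoFcF -> prefix_len=12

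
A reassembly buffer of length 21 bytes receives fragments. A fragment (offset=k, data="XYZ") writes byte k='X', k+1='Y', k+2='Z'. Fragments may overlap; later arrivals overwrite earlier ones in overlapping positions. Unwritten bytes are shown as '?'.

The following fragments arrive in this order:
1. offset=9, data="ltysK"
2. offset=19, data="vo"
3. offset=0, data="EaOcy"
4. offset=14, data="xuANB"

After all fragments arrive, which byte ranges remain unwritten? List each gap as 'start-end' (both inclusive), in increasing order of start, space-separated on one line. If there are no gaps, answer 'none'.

Answer: 5-8

Derivation:
Fragment 1: offset=9 len=5
Fragment 2: offset=19 len=2
Fragment 3: offset=0 len=5
Fragment 4: offset=14 len=5
Gaps: 5-8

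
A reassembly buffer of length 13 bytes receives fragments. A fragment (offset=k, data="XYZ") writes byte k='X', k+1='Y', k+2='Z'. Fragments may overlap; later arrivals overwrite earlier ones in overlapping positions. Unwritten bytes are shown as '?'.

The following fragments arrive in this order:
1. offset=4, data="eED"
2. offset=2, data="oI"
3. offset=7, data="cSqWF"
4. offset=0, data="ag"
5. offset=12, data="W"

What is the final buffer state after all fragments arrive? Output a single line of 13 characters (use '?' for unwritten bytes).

Fragment 1: offset=4 data="eED" -> buffer=????eED??????
Fragment 2: offset=2 data="oI" -> buffer=??oIeED??????
Fragment 3: offset=7 data="cSqWF" -> buffer=??oIeEDcSqWF?
Fragment 4: offset=0 data="ag" -> buffer=agoIeEDcSqWF?
Fragment 5: offset=12 data="W" -> buffer=agoIeEDcSqWFW

Answer: agoIeEDcSqWFW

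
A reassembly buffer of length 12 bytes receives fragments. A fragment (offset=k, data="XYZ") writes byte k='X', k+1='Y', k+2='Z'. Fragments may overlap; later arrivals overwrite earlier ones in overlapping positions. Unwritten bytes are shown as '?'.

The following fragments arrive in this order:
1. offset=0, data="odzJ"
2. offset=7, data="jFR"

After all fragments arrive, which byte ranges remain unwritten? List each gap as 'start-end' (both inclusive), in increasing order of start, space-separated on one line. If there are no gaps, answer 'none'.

Answer: 4-6 10-11

Derivation:
Fragment 1: offset=0 len=4
Fragment 2: offset=7 len=3
Gaps: 4-6 10-11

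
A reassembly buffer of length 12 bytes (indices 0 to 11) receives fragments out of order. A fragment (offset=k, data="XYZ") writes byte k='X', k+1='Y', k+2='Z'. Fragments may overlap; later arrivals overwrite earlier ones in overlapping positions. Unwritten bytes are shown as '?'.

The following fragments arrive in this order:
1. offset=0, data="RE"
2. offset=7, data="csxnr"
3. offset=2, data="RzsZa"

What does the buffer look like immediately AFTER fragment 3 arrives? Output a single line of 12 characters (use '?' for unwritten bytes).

Fragment 1: offset=0 data="RE" -> buffer=RE??????????
Fragment 2: offset=7 data="csxnr" -> buffer=RE?????csxnr
Fragment 3: offset=2 data="RzsZa" -> buffer=RERzsZacsxnr

Answer: RERzsZacsxnr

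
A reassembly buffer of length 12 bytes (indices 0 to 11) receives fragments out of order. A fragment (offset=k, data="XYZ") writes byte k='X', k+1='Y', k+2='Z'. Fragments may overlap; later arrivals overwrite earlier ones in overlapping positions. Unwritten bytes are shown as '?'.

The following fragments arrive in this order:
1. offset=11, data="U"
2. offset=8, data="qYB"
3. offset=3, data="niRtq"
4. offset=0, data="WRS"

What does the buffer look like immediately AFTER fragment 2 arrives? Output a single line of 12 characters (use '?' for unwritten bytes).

Answer: ????????qYBU

Derivation:
Fragment 1: offset=11 data="U" -> buffer=???????????U
Fragment 2: offset=8 data="qYB" -> buffer=????????qYBU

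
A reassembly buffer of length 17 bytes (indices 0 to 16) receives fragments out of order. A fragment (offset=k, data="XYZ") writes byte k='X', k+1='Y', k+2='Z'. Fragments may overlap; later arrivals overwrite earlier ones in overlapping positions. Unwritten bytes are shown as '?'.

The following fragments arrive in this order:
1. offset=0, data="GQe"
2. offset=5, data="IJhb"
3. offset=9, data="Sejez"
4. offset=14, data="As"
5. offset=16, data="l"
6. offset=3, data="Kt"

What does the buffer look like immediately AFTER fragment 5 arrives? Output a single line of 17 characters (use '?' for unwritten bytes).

Answer: GQe??IJhbSejezAsl

Derivation:
Fragment 1: offset=0 data="GQe" -> buffer=GQe??????????????
Fragment 2: offset=5 data="IJhb" -> buffer=GQe??IJhb????????
Fragment 3: offset=9 data="Sejez" -> buffer=GQe??IJhbSejez???
Fragment 4: offset=14 data="As" -> buffer=GQe??IJhbSejezAs?
Fragment 5: offset=16 data="l" -> buffer=GQe??IJhbSejezAsl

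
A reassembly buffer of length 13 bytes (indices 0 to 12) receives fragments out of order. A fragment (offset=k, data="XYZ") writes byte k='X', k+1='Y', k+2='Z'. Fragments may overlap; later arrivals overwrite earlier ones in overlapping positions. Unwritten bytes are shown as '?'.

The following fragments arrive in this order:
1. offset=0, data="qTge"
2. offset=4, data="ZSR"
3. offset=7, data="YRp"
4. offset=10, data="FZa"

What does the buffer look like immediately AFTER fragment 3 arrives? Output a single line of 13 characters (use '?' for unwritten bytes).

Answer: qTgeZSRYRp???

Derivation:
Fragment 1: offset=0 data="qTge" -> buffer=qTge?????????
Fragment 2: offset=4 data="ZSR" -> buffer=qTgeZSR??????
Fragment 3: offset=7 data="YRp" -> buffer=qTgeZSRYRp???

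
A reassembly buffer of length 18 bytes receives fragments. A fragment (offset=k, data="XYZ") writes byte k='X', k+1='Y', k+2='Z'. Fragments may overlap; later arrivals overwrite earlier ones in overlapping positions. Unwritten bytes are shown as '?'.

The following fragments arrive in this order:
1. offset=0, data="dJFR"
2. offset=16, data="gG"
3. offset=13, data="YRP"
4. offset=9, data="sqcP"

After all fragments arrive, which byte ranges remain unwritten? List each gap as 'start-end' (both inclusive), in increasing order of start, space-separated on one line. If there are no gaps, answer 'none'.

Answer: 4-8

Derivation:
Fragment 1: offset=0 len=4
Fragment 2: offset=16 len=2
Fragment 3: offset=13 len=3
Fragment 4: offset=9 len=4
Gaps: 4-8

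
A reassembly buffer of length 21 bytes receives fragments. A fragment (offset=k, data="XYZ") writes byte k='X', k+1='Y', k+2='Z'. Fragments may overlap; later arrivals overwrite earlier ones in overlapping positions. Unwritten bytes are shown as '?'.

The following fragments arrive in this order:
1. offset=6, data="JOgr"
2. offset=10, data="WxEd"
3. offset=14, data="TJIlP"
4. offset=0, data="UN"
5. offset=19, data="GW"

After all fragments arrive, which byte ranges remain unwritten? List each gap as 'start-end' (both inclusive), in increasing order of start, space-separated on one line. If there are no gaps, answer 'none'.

Answer: 2-5

Derivation:
Fragment 1: offset=6 len=4
Fragment 2: offset=10 len=4
Fragment 3: offset=14 len=5
Fragment 4: offset=0 len=2
Fragment 5: offset=19 len=2
Gaps: 2-5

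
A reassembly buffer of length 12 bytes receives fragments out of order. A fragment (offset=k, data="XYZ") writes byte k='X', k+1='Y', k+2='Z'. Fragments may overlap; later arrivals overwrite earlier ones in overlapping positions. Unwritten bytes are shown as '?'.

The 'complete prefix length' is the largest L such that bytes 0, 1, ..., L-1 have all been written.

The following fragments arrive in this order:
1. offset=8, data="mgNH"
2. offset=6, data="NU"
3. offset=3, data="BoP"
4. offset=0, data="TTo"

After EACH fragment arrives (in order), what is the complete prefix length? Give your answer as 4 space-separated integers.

Fragment 1: offset=8 data="mgNH" -> buffer=????????mgNH -> prefix_len=0
Fragment 2: offset=6 data="NU" -> buffer=??????NUmgNH -> prefix_len=0
Fragment 3: offset=3 data="BoP" -> buffer=???BoPNUmgNH -> prefix_len=0
Fragment 4: offset=0 data="TTo" -> buffer=TToBoPNUmgNH -> prefix_len=12

Answer: 0 0 0 12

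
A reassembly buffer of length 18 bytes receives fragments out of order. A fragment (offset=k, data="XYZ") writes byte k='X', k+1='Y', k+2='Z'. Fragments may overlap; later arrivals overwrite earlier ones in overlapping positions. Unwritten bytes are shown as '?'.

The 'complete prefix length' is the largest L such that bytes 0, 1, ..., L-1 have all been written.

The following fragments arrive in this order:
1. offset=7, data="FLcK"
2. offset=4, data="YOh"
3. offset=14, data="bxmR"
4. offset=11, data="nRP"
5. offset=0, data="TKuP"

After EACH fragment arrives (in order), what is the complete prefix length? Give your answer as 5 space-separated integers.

Answer: 0 0 0 0 18

Derivation:
Fragment 1: offset=7 data="FLcK" -> buffer=???????FLcK??????? -> prefix_len=0
Fragment 2: offset=4 data="YOh" -> buffer=????YOhFLcK??????? -> prefix_len=0
Fragment 3: offset=14 data="bxmR" -> buffer=????YOhFLcK???bxmR -> prefix_len=0
Fragment 4: offset=11 data="nRP" -> buffer=????YOhFLcKnRPbxmR -> prefix_len=0
Fragment 5: offset=0 data="TKuP" -> buffer=TKuPYOhFLcKnRPbxmR -> prefix_len=18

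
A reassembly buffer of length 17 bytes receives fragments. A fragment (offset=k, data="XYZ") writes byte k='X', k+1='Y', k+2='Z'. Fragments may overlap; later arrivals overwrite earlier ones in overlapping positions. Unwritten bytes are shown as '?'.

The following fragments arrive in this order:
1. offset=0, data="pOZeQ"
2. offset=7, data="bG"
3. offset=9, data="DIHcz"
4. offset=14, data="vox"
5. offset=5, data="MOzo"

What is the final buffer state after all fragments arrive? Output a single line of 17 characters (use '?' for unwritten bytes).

Fragment 1: offset=0 data="pOZeQ" -> buffer=pOZeQ????????????
Fragment 2: offset=7 data="bG" -> buffer=pOZeQ??bG????????
Fragment 3: offset=9 data="DIHcz" -> buffer=pOZeQ??bGDIHcz???
Fragment 4: offset=14 data="vox" -> buffer=pOZeQ??bGDIHczvox
Fragment 5: offset=5 data="MOzo" -> buffer=pOZeQMOzoDIHczvox

Answer: pOZeQMOzoDIHczvox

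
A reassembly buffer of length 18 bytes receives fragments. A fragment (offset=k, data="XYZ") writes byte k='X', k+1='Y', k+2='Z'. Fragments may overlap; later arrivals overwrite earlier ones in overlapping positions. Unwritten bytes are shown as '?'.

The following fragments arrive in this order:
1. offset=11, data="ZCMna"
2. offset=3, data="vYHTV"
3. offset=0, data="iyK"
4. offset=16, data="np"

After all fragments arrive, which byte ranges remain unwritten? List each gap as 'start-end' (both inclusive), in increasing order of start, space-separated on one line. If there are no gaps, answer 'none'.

Fragment 1: offset=11 len=5
Fragment 2: offset=3 len=5
Fragment 3: offset=0 len=3
Fragment 4: offset=16 len=2
Gaps: 8-10

Answer: 8-10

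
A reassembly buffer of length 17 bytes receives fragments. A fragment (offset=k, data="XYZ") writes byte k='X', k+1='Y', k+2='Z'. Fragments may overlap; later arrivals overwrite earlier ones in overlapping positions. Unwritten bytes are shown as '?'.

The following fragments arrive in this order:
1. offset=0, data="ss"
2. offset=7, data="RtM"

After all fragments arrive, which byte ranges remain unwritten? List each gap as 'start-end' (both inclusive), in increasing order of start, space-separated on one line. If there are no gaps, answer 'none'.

Answer: 2-6 10-16

Derivation:
Fragment 1: offset=0 len=2
Fragment 2: offset=7 len=3
Gaps: 2-6 10-16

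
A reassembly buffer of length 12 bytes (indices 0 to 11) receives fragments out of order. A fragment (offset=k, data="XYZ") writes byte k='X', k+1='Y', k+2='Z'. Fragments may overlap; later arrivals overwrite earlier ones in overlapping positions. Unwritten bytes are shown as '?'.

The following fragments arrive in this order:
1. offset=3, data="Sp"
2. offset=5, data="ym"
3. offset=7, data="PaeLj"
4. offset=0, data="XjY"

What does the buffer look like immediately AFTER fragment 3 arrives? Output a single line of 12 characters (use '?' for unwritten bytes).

Fragment 1: offset=3 data="Sp" -> buffer=???Sp???????
Fragment 2: offset=5 data="ym" -> buffer=???Spym?????
Fragment 3: offset=7 data="PaeLj" -> buffer=???SpymPaeLj

Answer: ???SpymPaeLj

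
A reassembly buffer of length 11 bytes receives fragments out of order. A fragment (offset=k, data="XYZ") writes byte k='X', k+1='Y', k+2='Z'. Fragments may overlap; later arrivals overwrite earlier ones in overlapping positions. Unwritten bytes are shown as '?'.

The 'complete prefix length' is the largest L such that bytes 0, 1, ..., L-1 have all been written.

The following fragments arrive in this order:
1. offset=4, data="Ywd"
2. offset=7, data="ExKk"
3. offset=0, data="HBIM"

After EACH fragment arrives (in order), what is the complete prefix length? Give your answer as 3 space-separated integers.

Answer: 0 0 11

Derivation:
Fragment 1: offset=4 data="Ywd" -> buffer=????Ywd???? -> prefix_len=0
Fragment 2: offset=7 data="ExKk" -> buffer=????YwdExKk -> prefix_len=0
Fragment 3: offset=0 data="HBIM" -> buffer=HBIMYwdExKk -> prefix_len=11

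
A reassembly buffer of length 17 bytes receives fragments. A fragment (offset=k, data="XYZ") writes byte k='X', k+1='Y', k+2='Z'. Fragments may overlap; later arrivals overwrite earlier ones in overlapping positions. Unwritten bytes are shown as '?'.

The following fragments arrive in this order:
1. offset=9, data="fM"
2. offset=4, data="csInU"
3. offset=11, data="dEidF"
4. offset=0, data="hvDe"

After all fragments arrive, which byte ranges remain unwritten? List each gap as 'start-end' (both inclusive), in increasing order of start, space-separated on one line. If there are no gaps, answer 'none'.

Fragment 1: offset=9 len=2
Fragment 2: offset=4 len=5
Fragment 3: offset=11 len=5
Fragment 4: offset=0 len=4
Gaps: 16-16

Answer: 16-16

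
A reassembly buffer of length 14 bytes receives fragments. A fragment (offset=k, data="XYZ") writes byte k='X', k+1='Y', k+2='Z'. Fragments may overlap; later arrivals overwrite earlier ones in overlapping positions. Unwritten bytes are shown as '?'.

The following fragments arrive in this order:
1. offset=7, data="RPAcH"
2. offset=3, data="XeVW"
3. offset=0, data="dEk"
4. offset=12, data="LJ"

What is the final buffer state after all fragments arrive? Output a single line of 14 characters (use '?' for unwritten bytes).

Answer: dEkXeVWRPAcHLJ

Derivation:
Fragment 1: offset=7 data="RPAcH" -> buffer=???????RPAcH??
Fragment 2: offset=3 data="XeVW" -> buffer=???XeVWRPAcH??
Fragment 3: offset=0 data="dEk" -> buffer=dEkXeVWRPAcH??
Fragment 4: offset=12 data="LJ" -> buffer=dEkXeVWRPAcHLJ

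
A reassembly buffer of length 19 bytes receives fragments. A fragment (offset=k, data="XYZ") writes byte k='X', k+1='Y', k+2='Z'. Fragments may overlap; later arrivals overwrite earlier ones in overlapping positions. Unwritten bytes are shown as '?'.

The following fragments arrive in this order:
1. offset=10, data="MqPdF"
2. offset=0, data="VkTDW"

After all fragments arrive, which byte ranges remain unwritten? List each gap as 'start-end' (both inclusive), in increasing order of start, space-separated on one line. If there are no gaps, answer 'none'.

Answer: 5-9 15-18

Derivation:
Fragment 1: offset=10 len=5
Fragment 2: offset=0 len=5
Gaps: 5-9 15-18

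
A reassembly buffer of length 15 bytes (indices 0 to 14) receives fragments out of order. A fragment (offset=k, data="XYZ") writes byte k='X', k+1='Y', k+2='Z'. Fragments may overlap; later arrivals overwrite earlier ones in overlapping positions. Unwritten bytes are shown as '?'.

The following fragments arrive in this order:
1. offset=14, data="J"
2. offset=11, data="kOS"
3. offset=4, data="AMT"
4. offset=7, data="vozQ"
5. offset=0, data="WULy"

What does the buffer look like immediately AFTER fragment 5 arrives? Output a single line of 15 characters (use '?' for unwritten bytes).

Fragment 1: offset=14 data="J" -> buffer=??????????????J
Fragment 2: offset=11 data="kOS" -> buffer=???????????kOSJ
Fragment 3: offset=4 data="AMT" -> buffer=????AMT????kOSJ
Fragment 4: offset=7 data="vozQ" -> buffer=????AMTvozQkOSJ
Fragment 5: offset=0 data="WULy" -> buffer=WULyAMTvozQkOSJ

Answer: WULyAMTvozQkOSJ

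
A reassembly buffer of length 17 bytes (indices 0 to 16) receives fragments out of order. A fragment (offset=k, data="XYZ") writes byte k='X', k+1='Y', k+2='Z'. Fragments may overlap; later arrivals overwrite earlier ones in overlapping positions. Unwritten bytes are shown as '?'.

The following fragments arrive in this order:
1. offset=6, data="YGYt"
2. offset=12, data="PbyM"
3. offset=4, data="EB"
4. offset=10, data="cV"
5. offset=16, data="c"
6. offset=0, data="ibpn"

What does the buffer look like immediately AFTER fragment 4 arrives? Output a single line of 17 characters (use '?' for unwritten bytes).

Fragment 1: offset=6 data="YGYt" -> buffer=??????YGYt???????
Fragment 2: offset=12 data="PbyM" -> buffer=??????YGYt??PbyM?
Fragment 3: offset=4 data="EB" -> buffer=????EBYGYt??PbyM?
Fragment 4: offset=10 data="cV" -> buffer=????EBYGYtcVPbyM?

Answer: ????EBYGYtcVPbyM?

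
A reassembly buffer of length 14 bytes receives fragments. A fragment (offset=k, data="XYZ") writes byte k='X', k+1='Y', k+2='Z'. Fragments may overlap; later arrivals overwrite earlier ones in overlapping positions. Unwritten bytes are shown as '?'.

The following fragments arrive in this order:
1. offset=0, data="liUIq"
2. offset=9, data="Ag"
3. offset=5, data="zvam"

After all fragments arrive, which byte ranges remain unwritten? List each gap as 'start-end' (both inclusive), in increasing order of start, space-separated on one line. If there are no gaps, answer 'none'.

Fragment 1: offset=0 len=5
Fragment 2: offset=9 len=2
Fragment 3: offset=5 len=4
Gaps: 11-13

Answer: 11-13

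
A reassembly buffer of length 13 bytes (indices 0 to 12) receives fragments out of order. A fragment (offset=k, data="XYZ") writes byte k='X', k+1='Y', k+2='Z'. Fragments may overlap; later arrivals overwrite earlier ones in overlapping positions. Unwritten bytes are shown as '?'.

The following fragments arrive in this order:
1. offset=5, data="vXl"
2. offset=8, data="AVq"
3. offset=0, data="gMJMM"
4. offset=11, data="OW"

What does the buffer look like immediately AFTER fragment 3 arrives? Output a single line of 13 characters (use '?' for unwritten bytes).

Answer: gMJMMvXlAVq??

Derivation:
Fragment 1: offset=5 data="vXl" -> buffer=?????vXl?????
Fragment 2: offset=8 data="AVq" -> buffer=?????vXlAVq??
Fragment 3: offset=0 data="gMJMM" -> buffer=gMJMMvXlAVq??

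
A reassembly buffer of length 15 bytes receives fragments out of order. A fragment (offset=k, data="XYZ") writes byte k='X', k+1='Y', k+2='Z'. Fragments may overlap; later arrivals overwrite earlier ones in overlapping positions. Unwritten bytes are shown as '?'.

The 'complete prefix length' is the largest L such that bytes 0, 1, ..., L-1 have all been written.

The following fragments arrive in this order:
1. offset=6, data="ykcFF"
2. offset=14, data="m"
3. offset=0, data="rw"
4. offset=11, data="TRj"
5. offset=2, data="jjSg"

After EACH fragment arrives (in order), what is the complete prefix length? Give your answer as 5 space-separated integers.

Fragment 1: offset=6 data="ykcFF" -> buffer=??????ykcFF???? -> prefix_len=0
Fragment 2: offset=14 data="m" -> buffer=??????ykcFF???m -> prefix_len=0
Fragment 3: offset=0 data="rw" -> buffer=rw????ykcFF???m -> prefix_len=2
Fragment 4: offset=11 data="TRj" -> buffer=rw????ykcFFTRjm -> prefix_len=2
Fragment 5: offset=2 data="jjSg" -> buffer=rwjjSgykcFFTRjm -> prefix_len=15

Answer: 0 0 2 2 15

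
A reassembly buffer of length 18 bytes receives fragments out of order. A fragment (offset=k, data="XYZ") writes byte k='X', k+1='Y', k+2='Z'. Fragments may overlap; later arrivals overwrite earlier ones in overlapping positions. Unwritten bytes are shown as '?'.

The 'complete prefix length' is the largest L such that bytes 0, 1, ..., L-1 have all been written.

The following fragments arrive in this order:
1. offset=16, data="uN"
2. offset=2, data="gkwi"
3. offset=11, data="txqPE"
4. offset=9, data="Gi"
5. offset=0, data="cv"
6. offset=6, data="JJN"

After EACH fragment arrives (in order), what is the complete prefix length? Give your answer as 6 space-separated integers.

Answer: 0 0 0 0 6 18

Derivation:
Fragment 1: offset=16 data="uN" -> buffer=????????????????uN -> prefix_len=0
Fragment 2: offset=2 data="gkwi" -> buffer=??gkwi??????????uN -> prefix_len=0
Fragment 3: offset=11 data="txqPE" -> buffer=??gkwi?????txqPEuN -> prefix_len=0
Fragment 4: offset=9 data="Gi" -> buffer=??gkwi???GitxqPEuN -> prefix_len=0
Fragment 5: offset=0 data="cv" -> buffer=cvgkwi???GitxqPEuN -> prefix_len=6
Fragment 6: offset=6 data="JJN" -> buffer=cvgkwiJJNGitxqPEuN -> prefix_len=18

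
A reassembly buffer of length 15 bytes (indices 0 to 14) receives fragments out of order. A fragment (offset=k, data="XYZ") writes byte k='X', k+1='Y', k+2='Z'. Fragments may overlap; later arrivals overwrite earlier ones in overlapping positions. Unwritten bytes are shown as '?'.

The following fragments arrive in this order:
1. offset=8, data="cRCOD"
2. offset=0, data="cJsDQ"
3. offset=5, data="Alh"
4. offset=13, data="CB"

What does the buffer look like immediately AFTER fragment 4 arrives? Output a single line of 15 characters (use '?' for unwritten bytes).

Answer: cJsDQAlhcRCODCB

Derivation:
Fragment 1: offset=8 data="cRCOD" -> buffer=????????cRCOD??
Fragment 2: offset=0 data="cJsDQ" -> buffer=cJsDQ???cRCOD??
Fragment 3: offset=5 data="Alh" -> buffer=cJsDQAlhcRCOD??
Fragment 4: offset=13 data="CB" -> buffer=cJsDQAlhcRCODCB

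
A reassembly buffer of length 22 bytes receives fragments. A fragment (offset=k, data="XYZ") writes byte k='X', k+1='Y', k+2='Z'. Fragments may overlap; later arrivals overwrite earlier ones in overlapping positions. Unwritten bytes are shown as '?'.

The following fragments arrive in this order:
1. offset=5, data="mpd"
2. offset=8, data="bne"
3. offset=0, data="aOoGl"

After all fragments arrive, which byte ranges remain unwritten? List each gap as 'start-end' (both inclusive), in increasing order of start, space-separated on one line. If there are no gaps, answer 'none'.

Answer: 11-21

Derivation:
Fragment 1: offset=5 len=3
Fragment 2: offset=8 len=3
Fragment 3: offset=0 len=5
Gaps: 11-21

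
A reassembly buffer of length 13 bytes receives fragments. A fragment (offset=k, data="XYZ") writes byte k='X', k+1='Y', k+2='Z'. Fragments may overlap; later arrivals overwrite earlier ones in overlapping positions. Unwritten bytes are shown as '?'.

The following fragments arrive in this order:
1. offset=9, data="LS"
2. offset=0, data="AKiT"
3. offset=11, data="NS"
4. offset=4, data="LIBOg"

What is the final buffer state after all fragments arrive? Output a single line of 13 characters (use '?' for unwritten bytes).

Answer: AKiTLIBOgLSNS

Derivation:
Fragment 1: offset=9 data="LS" -> buffer=?????????LS??
Fragment 2: offset=0 data="AKiT" -> buffer=AKiT?????LS??
Fragment 3: offset=11 data="NS" -> buffer=AKiT?????LSNS
Fragment 4: offset=4 data="LIBOg" -> buffer=AKiTLIBOgLSNS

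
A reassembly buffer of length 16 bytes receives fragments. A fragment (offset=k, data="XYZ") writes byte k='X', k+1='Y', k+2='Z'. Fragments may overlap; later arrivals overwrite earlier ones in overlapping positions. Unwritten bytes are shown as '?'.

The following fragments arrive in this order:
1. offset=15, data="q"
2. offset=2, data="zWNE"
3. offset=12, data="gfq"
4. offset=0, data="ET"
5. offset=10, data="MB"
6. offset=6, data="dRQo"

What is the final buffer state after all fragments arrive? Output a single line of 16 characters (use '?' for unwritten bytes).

Fragment 1: offset=15 data="q" -> buffer=???????????????q
Fragment 2: offset=2 data="zWNE" -> buffer=??zWNE?????????q
Fragment 3: offset=12 data="gfq" -> buffer=??zWNE??????gfqq
Fragment 4: offset=0 data="ET" -> buffer=ETzWNE??????gfqq
Fragment 5: offset=10 data="MB" -> buffer=ETzWNE????MBgfqq
Fragment 6: offset=6 data="dRQo" -> buffer=ETzWNEdRQoMBgfqq

Answer: ETzWNEdRQoMBgfqq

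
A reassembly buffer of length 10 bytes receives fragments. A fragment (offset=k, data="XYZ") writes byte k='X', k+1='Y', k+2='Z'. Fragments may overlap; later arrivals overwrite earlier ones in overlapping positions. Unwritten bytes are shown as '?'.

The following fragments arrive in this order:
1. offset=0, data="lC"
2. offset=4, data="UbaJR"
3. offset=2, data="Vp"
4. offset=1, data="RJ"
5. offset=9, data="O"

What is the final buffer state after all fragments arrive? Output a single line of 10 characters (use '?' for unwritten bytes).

Answer: lRJpUbaJRO

Derivation:
Fragment 1: offset=0 data="lC" -> buffer=lC????????
Fragment 2: offset=4 data="UbaJR" -> buffer=lC??UbaJR?
Fragment 3: offset=2 data="Vp" -> buffer=lCVpUbaJR?
Fragment 4: offset=1 data="RJ" -> buffer=lRJpUbaJR?
Fragment 5: offset=9 data="O" -> buffer=lRJpUbaJRO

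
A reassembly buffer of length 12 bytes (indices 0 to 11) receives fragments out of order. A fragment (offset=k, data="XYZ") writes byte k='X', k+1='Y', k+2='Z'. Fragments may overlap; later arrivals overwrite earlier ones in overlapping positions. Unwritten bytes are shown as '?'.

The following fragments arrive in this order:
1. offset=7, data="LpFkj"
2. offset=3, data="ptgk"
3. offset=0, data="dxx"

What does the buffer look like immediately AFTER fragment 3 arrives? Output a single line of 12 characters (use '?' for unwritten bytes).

Answer: dxxptgkLpFkj

Derivation:
Fragment 1: offset=7 data="LpFkj" -> buffer=???????LpFkj
Fragment 2: offset=3 data="ptgk" -> buffer=???ptgkLpFkj
Fragment 3: offset=0 data="dxx" -> buffer=dxxptgkLpFkj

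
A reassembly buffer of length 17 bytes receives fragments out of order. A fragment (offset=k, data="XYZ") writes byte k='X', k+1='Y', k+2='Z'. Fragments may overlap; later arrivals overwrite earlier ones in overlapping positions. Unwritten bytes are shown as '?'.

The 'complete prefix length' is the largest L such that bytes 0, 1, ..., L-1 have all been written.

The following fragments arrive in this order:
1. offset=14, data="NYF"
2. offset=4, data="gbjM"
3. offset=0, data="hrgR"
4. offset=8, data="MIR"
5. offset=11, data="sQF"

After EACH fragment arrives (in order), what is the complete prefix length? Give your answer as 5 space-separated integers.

Answer: 0 0 8 11 17

Derivation:
Fragment 1: offset=14 data="NYF" -> buffer=??????????????NYF -> prefix_len=0
Fragment 2: offset=4 data="gbjM" -> buffer=????gbjM??????NYF -> prefix_len=0
Fragment 3: offset=0 data="hrgR" -> buffer=hrgRgbjM??????NYF -> prefix_len=8
Fragment 4: offset=8 data="MIR" -> buffer=hrgRgbjMMIR???NYF -> prefix_len=11
Fragment 5: offset=11 data="sQF" -> buffer=hrgRgbjMMIRsQFNYF -> prefix_len=17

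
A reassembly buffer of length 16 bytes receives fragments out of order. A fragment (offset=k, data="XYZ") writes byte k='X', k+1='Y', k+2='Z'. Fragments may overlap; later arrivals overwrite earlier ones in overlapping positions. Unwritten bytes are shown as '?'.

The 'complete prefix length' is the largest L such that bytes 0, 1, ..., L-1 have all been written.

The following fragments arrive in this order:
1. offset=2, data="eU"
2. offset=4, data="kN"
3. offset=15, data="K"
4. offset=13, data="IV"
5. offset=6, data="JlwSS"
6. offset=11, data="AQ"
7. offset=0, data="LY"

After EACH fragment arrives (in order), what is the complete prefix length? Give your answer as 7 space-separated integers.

Fragment 1: offset=2 data="eU" -> buffer=??eU???????????? -> prefix_len=0
Fragment 2: offset=4 data="kN" -> buffer=??eUkN?????????? -> prefix_len=0
Fragment 3: offset=15 data="K" -> buffer=??eUkN?????????K -> prefix_len=0
Fragment 4: offset=13 data="IV" -> buffer=??eUkN???????IVK -> prefix_len=0
Fragment 5: offset=6 data="JlwSS" -> buffer=??eUkNJlwSS??IVK -> prefix_len=0
Fragment 6: offset=11 data="AQ" -> buffer=??eUkNJlwSSAQIVK -> prefix_len=0
Fragment 7: offset=0 data="LY" -> buffer=LYeUkNJlwSSAQIVK -> prefix_len=16

Answer: 0 0 0 0 0 0 16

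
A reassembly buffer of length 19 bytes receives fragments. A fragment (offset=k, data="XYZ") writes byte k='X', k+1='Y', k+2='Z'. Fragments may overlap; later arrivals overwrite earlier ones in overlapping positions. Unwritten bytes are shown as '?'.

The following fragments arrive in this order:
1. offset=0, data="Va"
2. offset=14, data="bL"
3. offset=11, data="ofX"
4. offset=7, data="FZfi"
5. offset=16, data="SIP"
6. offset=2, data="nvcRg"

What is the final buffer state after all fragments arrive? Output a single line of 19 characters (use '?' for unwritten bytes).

Answer: VanvcRgFZfiofXbLSIP

Derivation:
Fragment 1: offset=0 data="Va" -> buffer=Va?????????????????
Fragment 2: offset=14 data="bL" -> buffer=Va????????????bL???
Fragment 3: offset=11 data="ofX" -> buffer=Va?????????ofXbL???
Fragment 4: offset=7 data="FZfi" -> buffer=Va?????FZfiofXbL???
Fragment 5: offset=16 data="SIP" -> buffer=Va?????FZfiofXbLSIP
Fragment 6: offset=2 data="nvcRg" -> buffer=VanvcRgFZfiofXbLSIP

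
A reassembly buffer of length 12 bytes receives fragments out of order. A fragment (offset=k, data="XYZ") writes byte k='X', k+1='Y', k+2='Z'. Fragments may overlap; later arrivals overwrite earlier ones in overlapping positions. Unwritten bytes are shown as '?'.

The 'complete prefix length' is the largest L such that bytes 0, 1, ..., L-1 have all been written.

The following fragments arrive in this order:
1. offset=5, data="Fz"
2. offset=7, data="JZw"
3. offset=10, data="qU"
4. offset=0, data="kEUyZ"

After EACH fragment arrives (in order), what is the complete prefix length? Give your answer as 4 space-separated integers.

Fragment 1: offset=5 data="Fz" -> buffer=?????Fz????? -> prefix_len=0
Fragment 2: offset=7 data="JZw" -> buffer=?????FzJZw?? -> prefix_len=0
Fragment 3: offset=10 data="qU" -> buffer=?????FzJZwqU -> prefix_len=0
Fragment 4: offset=0 data="kEUyZ" -> buffer=kEUyZFzJZwqU -> prefix_len=12

Answer: 0 0 0 12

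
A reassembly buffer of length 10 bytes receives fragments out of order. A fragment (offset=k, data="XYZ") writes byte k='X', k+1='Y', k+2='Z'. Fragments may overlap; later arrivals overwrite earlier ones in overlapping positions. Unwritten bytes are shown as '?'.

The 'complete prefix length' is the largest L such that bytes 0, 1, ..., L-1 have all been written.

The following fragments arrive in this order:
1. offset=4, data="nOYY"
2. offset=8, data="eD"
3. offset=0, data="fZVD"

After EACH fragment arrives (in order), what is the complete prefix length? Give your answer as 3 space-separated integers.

Answer: 0 0 10

Derivation:
Fragment 1: offset=4 data="nOYY" -> buffer=????nOYY?? -> prefix_len=0
Fragment 2: offset=8 data="eD" -> buffer=????nOYYeD -> prefix_len=0
Fragment 3: offset=0 data="fZVD" -> buffer=fZVDnOYYeD -> prefix_len=10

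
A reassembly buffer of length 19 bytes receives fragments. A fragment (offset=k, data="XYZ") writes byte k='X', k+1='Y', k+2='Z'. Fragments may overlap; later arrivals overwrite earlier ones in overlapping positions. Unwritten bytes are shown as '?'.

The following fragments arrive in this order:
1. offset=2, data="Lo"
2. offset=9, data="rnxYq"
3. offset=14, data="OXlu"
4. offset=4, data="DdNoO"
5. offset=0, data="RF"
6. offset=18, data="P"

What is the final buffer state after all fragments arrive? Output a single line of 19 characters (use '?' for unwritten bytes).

Answer: RFLoDdNoOrnxYqOXluP

Derivation:
Fragment 1: offset=2 data="Lo" -> buffer=??Lo???????????????
Fragment 2: offset=9 data="rnxYq" -> buffer=??Lo?????rnxYq?????
Fragment 3: offset=14 data="OXlu" -> buffer=??Lo?????rnxYqOXlu?
Fragment 4: offset=4 data="DdNoO" -> buffer=??LoDdNoOrnxYqOXlu?
Fragment 5: offset=0 data="RF" -> buffer=RFLoDdNoOrnxYqOXlu?
Fragment 6: offset=18 data="P" -> buffer=RFLoDdNoOrnxYqOXluP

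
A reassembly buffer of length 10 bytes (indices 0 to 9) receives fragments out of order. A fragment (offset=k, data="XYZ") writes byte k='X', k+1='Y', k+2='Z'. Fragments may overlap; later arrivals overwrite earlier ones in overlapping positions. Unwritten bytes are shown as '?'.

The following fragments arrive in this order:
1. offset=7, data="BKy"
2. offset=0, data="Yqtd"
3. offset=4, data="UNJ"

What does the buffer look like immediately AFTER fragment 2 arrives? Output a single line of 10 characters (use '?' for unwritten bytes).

Fragment 1: offset=7 data="BKy" -> buffer=???????BKy
Fragment 2: offset=0 data="Yqtd" -> buffer=Yqtd???BKy

Answer: Yqtd???BKy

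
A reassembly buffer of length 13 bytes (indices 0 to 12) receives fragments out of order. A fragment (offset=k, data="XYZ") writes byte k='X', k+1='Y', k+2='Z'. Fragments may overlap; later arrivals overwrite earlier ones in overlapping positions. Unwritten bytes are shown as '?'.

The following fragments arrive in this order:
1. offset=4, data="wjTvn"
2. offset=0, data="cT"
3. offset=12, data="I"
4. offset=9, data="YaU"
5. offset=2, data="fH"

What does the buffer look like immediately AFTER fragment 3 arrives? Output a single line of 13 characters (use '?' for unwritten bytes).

Answer: cT??wjTvn???I

Derivation:
Fragment 1: offset=4 data="wjTvn" -> buffer=????wjTvn????
Fragment 2: offset=0 data="cT" -> buffer=cT??wjTvn????
Fragment 3: offset=12 data="I" -> buffer=cT??wjTvn???I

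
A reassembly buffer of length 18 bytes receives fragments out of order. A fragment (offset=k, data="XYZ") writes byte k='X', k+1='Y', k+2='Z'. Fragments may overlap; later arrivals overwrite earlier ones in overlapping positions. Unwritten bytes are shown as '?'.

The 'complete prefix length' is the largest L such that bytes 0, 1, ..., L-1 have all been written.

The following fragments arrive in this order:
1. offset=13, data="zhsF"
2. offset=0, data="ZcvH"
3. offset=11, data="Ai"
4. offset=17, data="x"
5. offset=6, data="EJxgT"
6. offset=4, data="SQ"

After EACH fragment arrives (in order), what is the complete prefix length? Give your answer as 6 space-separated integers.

Answer: 0 4 4 4 4 18

Derivation:
Fragment 1: offset=13 data="zhsF" -> buffer=?????????????zhsF? -> prefix_len=0
Fragment 2: offset=0 data="ZcvH" -> buffer=ZcvH?????????zhsF? -> prefix_len=4
Fragment 3: offset=11 data="Ai" -> buffer=ZcvH???????AizhsF? -> prefix_len=4
Fragment 4: offset=17 data="x" -> buffer=ZcvH???????AizhsFx -> prefix_len=4
Fragment 5: offset=6 data="EJxgT" -> buffer=ZcvH??EJxgTAizhsFx -> prefix_len=4
Fragment 6: offset=4 data="SQ" -> buffer=ZcvHSQEJxgTAizhsFx -> prefix_len=18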